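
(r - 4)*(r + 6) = r^2 + 2*r - 24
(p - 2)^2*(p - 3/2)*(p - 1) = p^4 - 13*p^3/2 + 31*p^2/2 - 16*p + 6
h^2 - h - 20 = (h - 5)*(h + 4)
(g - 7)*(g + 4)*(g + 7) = g^3 + 4*g^2 - 49*g - 196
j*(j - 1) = j^2 - j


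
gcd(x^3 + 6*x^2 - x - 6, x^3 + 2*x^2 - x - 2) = x^2 - 1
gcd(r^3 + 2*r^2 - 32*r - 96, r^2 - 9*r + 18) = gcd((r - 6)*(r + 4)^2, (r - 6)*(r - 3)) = r - 6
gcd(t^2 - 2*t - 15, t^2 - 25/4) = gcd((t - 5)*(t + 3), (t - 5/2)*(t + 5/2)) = 1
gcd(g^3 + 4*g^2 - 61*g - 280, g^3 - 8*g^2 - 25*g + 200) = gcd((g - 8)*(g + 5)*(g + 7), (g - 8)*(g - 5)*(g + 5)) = g^2 - 3*g - 40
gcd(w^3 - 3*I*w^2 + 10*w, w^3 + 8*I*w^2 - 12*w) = w^2 + 2*I*w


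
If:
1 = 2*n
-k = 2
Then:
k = -2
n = 1/2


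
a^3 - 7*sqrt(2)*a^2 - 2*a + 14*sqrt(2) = (a - 7*sqrt(2))*(a - sqrt(2))*(a + sqrt(2))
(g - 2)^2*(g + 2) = g^3 - 2*g^2 - 4*g + 8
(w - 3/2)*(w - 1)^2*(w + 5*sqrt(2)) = w^4 - 7*w^3/2 + 5*sqrt(2)*w^3 - 35*sqrt(2)*w^2/2 + 4*w^2 - 3*w/2 + 20*sqrt(2)*w - 15*sqrt(2)/2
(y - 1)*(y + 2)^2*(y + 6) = y^4 + 9*y^3 + 18*y^2 - 4*y - 24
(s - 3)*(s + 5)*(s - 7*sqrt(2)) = s^3 - 7*sqrt(2)*s^2 + 2*s^2 - 14*sqrt(2)*s - 15*s + 105*sqrt(2)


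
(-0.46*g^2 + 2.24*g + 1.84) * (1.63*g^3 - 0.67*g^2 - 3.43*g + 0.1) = -0.7498*g^5 + 3.9594*g^4 + 3.0762*g^3 - 8.962*g^2 - 6.0872*g + 0.184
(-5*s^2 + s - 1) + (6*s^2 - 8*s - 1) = s^2 - 7*s - 2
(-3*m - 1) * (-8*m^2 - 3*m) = 24*m^3 + 17*m^2 + 3*m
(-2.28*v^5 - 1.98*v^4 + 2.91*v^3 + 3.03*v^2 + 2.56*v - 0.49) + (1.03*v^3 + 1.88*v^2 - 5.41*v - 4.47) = -2.28*v^5 - 1.98*v^4 + 3.94*v^3 + 4.91*v^2 - 2.85*v - 4.96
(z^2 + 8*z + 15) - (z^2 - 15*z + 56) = 23*z - 41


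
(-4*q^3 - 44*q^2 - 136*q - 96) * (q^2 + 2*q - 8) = -4*q^5 - 52*q^4 - 192*q^3 - 16*q^2 + 896*q + 768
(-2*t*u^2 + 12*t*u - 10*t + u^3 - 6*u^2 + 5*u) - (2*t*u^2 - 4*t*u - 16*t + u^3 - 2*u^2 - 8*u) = -4*t*u^2 + 16*t*u + 6*t - 4*u^2 + 13*u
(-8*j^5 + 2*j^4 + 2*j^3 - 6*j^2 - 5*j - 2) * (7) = -56*j^5 + 14*j^4 + 14*j^3 - 42*j^2 - 35*j - 14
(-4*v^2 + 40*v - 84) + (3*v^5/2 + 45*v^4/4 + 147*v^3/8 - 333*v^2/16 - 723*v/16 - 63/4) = 3*v^5/2 + 45*v^4/4 + 147*v^3/8 - 397*v^2/16 - 83*v/16 - 399/4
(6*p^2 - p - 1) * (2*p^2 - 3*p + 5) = 12*p^4 - 20*p^3 + 31*p^2 - 2*p - 5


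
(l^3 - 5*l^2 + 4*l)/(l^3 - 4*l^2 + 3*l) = (l - 4)/(l - 3)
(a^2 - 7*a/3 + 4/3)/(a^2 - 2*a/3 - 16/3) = (-3*a^2 + 7*a - 4)/(-3*a^2 + 2*a + 16)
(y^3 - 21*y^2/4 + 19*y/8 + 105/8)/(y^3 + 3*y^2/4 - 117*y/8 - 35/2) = (2*y^2 - 13*y + 21)/(2*y^2 - y - 28)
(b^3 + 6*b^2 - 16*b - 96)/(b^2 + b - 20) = (b^2 + 10*b + 24)/(b + 5)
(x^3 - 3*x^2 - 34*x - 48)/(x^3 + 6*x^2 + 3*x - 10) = (x^2 - 5*x - 24)/(x^2 + 4*x - 5)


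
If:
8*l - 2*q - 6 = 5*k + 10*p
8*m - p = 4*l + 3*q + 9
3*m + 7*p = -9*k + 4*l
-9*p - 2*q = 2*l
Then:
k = 156*q/2567 - 348/2567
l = 41*q/5134 + 2673/5134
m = 53*q/151 + 207/151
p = -575*q/2567 - 297/2567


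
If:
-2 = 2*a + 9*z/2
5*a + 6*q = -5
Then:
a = -9*z/4 - 1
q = 15*z/8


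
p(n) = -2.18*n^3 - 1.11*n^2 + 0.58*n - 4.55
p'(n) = -6.54*n^2 - 2.22*n + 0.58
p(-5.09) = 251.22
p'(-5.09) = -157.56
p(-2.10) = 9.53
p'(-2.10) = -23.60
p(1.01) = -7.34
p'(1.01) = -8.33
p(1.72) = -17.93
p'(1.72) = -22.59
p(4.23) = -186.96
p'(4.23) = -125.83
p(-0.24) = -4.72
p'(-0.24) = 0.74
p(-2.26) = 13.63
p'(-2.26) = -27.81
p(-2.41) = 18.12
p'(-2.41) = -32.05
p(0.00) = -4.55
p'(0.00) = 0.58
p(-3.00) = 42.58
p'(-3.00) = -51.62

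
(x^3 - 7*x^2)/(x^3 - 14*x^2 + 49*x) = x/(x - 7)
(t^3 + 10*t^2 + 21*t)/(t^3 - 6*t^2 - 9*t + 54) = t*(t + 7)/(t^2 - 9*t + 18)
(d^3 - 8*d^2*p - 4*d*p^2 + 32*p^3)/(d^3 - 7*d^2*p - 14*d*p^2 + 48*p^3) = (d + 2*p)/(d + 3*p)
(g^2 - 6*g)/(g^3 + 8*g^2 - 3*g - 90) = g*(g - 6)/(g^3 + 8*g^2 - 3*g - 90)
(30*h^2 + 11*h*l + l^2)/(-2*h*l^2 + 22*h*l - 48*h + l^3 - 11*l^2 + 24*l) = (-30*h^2 - 11*h*l - l^2)/(2*h*l^2 - 22*h*l + 48*h - l^3 + 11*l^2 - 24*l)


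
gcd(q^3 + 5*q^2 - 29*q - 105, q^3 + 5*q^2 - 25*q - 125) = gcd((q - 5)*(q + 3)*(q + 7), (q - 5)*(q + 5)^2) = q - 5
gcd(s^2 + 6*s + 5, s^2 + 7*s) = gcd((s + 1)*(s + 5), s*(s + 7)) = 1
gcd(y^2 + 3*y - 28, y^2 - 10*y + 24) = y - 4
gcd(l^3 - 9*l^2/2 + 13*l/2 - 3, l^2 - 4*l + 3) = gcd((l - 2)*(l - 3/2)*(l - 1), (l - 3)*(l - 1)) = l - 1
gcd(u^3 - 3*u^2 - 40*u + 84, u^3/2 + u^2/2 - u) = 1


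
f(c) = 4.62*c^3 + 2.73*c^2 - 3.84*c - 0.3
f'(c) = 13.86*c^2 + 5.46*c - 3.84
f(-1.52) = -4.38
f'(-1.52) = 19.88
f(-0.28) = 0.89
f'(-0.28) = -4.28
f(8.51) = 3012.01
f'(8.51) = 1046.37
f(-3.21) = -112.66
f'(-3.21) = 121.45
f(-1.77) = -10.57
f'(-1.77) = 29.92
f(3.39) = 198.04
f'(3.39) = 173.95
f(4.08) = 343.26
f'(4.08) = 249.16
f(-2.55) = -49.36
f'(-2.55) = 72.36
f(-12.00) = -7544.46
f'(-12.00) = 1926.48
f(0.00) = -0.30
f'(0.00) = -3.84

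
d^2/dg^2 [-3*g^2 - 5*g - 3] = -6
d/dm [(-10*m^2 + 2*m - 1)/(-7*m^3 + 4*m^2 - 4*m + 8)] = (-70*m^4 + 28*m^3 + 11*m^2 - 152*m + 12)/(49*m^6 - 56*m^5 + 72*m^4 - 144*m^3 + 80*m^2 - 64*m + 64)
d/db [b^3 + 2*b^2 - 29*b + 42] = 3*b^2 + 4*b - 29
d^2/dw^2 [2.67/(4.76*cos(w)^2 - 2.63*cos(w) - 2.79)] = (241.983168*(1 - cos(w)^2)^2 - 100.275588*cos(w)^3 + 281.294379*cos(w)^2 + 180.959517*cos(w) - 349.83675)/(-4.76*cos(w)^2 + 2.63*cos(w) + 2.79)^3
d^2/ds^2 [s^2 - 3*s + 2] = 2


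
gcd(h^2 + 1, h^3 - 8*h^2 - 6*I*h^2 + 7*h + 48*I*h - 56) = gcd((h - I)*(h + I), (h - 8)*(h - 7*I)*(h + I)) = h + I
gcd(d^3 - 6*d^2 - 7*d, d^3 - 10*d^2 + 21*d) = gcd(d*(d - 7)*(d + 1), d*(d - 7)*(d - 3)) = d^2 - 7*d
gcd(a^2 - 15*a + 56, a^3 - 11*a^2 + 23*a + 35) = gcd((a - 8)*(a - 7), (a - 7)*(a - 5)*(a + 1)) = a - 7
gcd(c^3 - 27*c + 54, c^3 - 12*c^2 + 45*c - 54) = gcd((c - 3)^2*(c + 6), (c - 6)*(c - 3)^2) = c^2 - 6*c + 9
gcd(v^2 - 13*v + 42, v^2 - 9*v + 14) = v - 7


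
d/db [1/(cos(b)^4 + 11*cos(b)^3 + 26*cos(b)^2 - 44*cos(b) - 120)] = (4*cos(b)^3 + 33*cos(b)^2 + 52*cos(b) - 44)*sin(b)/(cos(b)^4 + 11*cos(b)^3 + 26*cos(b)^2 - 44*cos(b) - 120)^2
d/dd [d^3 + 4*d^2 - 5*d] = 3*d^2 + 8*d - 5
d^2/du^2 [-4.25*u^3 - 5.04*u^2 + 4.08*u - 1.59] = -25.5*u - 10.08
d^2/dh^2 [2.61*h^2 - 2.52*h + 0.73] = 5.22000000000000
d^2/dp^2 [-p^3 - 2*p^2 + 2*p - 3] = -6*p - 4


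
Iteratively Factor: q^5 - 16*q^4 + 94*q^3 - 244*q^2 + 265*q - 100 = (q - 5)*(q^4 - 11*q^3 + 39*q^2 - 49*q + 20) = (q - 5)*(q - 1)*(q^3 - 10*q^2 + 29*q - 20) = (q - 5)*(q - 4)*(q - 1)*(q^2 - 6*q + 5) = (q - 5)^2*(q - 4)*(q - 1)*(q - 1)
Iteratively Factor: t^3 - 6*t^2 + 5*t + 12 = (t - 3)*(t^2 - 3*t - 4) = (t - 4)*(t - 3)*(t + 1)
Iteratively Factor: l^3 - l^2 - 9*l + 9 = (l - 1)*(l^2 - 9) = (l - 3)*(l - 1)*(l + 3)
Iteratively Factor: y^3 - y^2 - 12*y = (y)*(y^2 - y - 12) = y*(y + 3)*(y - 4)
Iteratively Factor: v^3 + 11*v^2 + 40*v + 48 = (v + 4)*(v^2 + 7*v + 12) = (v + 4)^2*(v + 3)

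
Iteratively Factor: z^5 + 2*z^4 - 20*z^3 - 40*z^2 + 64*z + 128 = (z + 2)*(z^4 - 20*z^2 + 64) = (z - 2)*(z + 2)*(z^3 + 2*z^2 - 16*z - 32) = (z - 2)*(z + 2)^2*(z^2 - 16) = (z - 2)*(z + 2)^2*(z + 4)*(z - 4)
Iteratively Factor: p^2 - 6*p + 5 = (p - 1)*(p - 5)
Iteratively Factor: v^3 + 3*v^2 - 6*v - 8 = (v + 4)*(v^2 - v - 2) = (v - 2)*(v + 4)*(v + 1)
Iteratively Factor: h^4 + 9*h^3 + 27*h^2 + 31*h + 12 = (h + 3)*(h^3 + 6*h^2 + 9*h + 4) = (h + 1)*(h + 3)*(h^2 + 5*h + 4) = (h + 1)^2*(h + 3)*(h + 4)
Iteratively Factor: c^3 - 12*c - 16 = (c + 2)*(c^2 - 2*c - 8) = (c - 4)*(c + 2)*(c + 2)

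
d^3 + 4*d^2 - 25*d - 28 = (d - 4)*(d + 1)*(d + 7)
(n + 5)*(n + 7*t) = n^2 + 7*n*t + 5*n + 35*t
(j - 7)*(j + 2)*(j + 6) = j^3 + j^2 - 44*j - 84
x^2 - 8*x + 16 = (x - 4)^2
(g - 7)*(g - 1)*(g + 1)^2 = g^4 - 6*g^3 - 8*g^2 + 6*g + 7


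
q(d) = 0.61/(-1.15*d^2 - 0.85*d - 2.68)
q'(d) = 0.61*(2.3*d + 0.85)/(-1.15*d^2 - 0.85*d - 2.68)^2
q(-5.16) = -0.02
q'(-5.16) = -0.01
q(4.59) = -0.02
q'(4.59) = 0.01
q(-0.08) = -0.23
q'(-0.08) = 0.06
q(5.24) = -0.02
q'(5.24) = 0.01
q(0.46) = -0.18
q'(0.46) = 0.11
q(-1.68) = -0.14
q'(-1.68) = -0.09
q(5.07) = -0.02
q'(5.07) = 0.01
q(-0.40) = -0.24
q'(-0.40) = -0.01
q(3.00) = -0.04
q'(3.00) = 0.02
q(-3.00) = -0.06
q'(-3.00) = -0.03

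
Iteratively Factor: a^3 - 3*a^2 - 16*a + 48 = (a + 4)*(a^2 - 7*a + 12) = (a - 3)*(a + 4)*(a - 4)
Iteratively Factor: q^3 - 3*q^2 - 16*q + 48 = (q + 4)*(q^2 - 7*q + 12) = (q - 3)*(q + 4)*(q - 4)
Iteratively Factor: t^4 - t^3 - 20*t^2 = (t - 5)*(t^3 + 4*t^2) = t*(t - 5)*(t^2 + 4*t) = t^2*(t - 5)*(t + 4)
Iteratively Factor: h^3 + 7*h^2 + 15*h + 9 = (h + 1)*(h^2 + 6*h + 9) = (h + 1)*(h + 3)*(h + 3)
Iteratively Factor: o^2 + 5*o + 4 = (o + 1)*(o + 4)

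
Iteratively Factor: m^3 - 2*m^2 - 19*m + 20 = (m - 5)*(m^2 + 3*m - 4) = (m - 5)*(m - 1)*(m + 4)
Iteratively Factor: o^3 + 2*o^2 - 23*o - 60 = (o - 5)*(o^2 + 7*o + 12) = (o - 5)*(o + 3)*(o + 4)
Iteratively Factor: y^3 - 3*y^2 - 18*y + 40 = (y - 5)*(y^2 + 2*y - 8) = (y - 5)*(y - 2)*(y + 4)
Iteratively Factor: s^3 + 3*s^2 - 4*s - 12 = (s + 3)*(s^2 - 4) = (s + 2)*(s + 3)*(s - 2)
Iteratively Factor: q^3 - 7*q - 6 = (q + 1)*(q^2 - q - 6) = (q - 3)*(q + 1)*(q + 2)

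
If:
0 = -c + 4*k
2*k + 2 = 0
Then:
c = -4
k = -1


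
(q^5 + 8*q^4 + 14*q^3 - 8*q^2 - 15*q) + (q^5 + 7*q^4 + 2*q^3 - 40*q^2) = 2*q^5 + 15*q^4 + 16*q^3 - 48*q^2 - 15*q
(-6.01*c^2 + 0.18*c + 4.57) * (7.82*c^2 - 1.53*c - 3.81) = -46.9982*c^4 + 10.6029*c^3 + 58.3601*c^2 - 7.6779*c - 17.4117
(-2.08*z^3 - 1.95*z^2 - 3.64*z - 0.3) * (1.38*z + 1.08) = -2.8704*z^4 - 4.9374*z^3 - 7.1292*z^2 - 4.3452*z - 0.324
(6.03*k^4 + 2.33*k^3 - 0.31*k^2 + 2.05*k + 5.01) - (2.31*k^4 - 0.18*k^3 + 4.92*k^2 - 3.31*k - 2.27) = 3.72*k^4 + 2.51*k^3 - 5.23*k^2 + 5.36*k + 7.28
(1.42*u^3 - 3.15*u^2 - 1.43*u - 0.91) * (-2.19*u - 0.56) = -3.1098*u^4 + 6.1033*u^3 + 4.8957*u^2 + 2.7937*u + 0.5096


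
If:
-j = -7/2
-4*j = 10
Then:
No Solution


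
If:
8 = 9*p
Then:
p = 8/9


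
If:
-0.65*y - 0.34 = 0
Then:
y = -0.52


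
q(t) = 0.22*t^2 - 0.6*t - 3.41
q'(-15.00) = -7.20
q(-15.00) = 55.09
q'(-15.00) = -7.20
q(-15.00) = 55.09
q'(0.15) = -0.53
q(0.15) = -3.50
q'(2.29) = 0.41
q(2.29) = -3.63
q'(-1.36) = -1.20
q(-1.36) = -2.19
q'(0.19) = -0.52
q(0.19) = -3.52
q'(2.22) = 0.38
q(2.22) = -3.66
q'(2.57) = 0.53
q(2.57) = -3.50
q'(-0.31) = -0.74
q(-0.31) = -3.20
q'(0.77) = -0.26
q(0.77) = -3.74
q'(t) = 0.44*t - 0.6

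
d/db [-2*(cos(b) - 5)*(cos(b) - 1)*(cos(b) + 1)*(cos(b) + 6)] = 2*(4*cos(b)^3 + 3*cos(b)^2 - 62*cos(b) - 1)*sin(b)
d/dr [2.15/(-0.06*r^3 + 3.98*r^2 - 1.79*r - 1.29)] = (0.387*r^2 - 17.114*r + 3.8485)/(0.06*r^3 - 3.98*r^2 + 1.79*r + 1.29)^2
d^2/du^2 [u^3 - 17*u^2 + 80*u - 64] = 6*u - 34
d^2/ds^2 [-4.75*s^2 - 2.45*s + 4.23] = -9.50000000000000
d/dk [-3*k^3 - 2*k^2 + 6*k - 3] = -9*k^2 - 4*k + 6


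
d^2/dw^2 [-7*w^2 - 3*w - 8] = -14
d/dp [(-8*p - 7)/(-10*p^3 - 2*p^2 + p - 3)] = (80*p^3 + 16*p^2 - 8*p - (8*p + 7)*(30*p^2 + 4*p - 1) + 24)/(10*p^3 + 2*p^2 - p + 3)^2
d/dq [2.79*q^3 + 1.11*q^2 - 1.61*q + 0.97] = 8.37*q^2 + 2.22*q - 1.61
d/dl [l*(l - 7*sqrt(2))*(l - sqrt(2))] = 3*l^2 - 16*sqrt(2)*l + 14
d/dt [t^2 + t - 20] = 2*t + 1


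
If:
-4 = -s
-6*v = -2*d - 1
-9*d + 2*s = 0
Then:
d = 8/9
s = 4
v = 25/54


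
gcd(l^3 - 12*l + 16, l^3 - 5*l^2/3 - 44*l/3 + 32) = l + 4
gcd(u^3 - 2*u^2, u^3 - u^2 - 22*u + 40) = u - 2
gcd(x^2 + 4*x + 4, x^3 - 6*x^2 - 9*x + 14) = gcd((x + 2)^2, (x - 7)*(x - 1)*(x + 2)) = x + 2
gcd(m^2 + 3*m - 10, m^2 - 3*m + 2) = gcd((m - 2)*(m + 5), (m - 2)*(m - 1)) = m - 2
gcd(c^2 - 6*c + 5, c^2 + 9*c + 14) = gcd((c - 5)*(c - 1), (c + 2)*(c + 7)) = 1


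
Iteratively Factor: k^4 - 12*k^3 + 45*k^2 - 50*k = (k - 2)*(k^3 - 10*k^2 + 25*k) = (k - 5)*(k - 2)*(k^2 - 5*k) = k*(k - 5)*(k - 2)*(k - 5)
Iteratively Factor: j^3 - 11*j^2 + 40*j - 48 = (j - 4)*(j^2 - 7*j + 12) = (j - 4)*(j - 3)*(j - 4)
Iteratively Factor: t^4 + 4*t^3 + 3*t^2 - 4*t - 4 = (t + 2)*(t^3 + 2*t^2 - t - 2) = (t + 1)*(t + 2)*(t^2 + t - 2) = (t - 1)*(t + 1)*(t + 2)*(t + 2)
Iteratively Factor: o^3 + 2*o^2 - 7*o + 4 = (o - 1)*(o^2 + 3*o - 4) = (o - 1)*(o + 4)*(o - 1)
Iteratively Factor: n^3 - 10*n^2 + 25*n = (n - 5)*(n^2 - 5*n) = n*(n - 5)*(n - 5)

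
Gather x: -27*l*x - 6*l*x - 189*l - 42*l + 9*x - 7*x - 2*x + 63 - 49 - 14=-33*l*x - 231*l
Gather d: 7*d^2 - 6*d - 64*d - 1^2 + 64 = 7*d^2 - 70*d + 63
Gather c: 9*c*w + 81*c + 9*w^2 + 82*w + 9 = c*(9*w + 81) + 9*w^2 + 82*w + 9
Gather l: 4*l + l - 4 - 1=5*l - 5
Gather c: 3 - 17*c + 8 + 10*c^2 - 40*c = 10*c^2 - 57*c + 11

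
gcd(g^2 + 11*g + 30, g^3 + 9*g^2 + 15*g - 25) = g + 5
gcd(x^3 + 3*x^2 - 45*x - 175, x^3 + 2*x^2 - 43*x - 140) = x^2 - 2*x - 35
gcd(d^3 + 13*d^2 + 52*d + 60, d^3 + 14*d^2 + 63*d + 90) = d^2 + 11*d + 30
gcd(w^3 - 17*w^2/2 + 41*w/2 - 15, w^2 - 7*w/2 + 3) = w^2 - 7*w/2 + 3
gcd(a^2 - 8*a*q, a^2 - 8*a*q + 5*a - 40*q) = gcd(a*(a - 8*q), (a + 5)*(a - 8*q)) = -a + 8*q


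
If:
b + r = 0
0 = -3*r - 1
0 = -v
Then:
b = 1/3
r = -1/3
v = 0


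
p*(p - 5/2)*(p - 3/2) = p^3 - 4*p^2 + 15*p/4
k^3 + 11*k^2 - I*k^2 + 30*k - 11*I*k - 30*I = (k + 5)*(k + 6)*(k - I)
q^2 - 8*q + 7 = (q - 7)*(q - 1)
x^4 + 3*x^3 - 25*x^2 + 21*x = x*(x - 3)*(x - 1)*(x + 7)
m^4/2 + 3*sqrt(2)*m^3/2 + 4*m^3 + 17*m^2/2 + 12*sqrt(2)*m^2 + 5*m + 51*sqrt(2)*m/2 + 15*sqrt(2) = (m/2 + 1/2)*(m + 2)*(m + 5)*(m + 3*sqrt(2))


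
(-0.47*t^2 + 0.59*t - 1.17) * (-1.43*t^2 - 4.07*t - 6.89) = 0.6721*t^4 + 1.0692*t^3 + 2.5101*t^2 + 0.696800000000001*t + 8.0613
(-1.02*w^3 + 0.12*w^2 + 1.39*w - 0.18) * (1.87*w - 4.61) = -1.9074*w^4 + 4.9266*w^3 + 2.0461*w^2 - 6.7445*w + 0.8298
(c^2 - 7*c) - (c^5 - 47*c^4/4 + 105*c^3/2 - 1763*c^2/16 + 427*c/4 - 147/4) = -c^5 + 47*c^4/4 - 105*c^3/2 + 1779*c^2/16 - 455*c/4 + 147/4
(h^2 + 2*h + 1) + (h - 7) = h^2 + 3*h - 6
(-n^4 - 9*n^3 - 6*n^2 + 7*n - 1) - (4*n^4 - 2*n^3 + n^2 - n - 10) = -5*n^4 - 7*n^3 - 7*n^2 + 8*n + 9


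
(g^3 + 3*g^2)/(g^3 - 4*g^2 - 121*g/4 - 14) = 4*g^2*(g + 3)/(4*g^3 - 16*g^2 - 121*g - 56)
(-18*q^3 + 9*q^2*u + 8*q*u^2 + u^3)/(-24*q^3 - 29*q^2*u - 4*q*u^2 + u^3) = (6*q^2 - 5*q*u - u^2)/(8*q^2 + 7*q*u - u^2)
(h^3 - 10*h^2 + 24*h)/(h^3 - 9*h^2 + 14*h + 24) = h/(h + 1)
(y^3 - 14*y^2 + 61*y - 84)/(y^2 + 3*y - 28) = (y^2 - 10*y + 21)/(y + 7)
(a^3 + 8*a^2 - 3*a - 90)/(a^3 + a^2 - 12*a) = (a^2 + 11*a + 30)/(a*(a + 4))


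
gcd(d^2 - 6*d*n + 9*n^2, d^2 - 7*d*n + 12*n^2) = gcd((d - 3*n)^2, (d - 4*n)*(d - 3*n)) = d - 3*n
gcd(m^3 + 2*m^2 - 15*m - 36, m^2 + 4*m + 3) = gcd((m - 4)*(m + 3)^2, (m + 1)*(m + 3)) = m + 3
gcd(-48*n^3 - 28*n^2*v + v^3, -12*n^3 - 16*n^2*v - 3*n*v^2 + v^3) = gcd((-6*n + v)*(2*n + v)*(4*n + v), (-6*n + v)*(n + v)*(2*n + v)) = -12*n^2 - 4*n*v + v^2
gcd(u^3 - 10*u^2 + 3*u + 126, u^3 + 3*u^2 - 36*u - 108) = u^2 - 3*u - 18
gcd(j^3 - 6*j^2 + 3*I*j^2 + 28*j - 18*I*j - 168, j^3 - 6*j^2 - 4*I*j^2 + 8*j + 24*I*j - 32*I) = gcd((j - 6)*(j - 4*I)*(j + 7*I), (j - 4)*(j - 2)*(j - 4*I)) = j - 4*I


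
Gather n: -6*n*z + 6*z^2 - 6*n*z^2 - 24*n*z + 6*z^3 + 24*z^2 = n*(-6*z^2 - 30*z) + 6*z^3 + 30*z^2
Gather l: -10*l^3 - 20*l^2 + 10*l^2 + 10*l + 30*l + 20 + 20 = -10*l^3 - 10*l^2 + 40*l + 40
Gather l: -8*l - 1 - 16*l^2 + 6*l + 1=-16*l^2 - 2*l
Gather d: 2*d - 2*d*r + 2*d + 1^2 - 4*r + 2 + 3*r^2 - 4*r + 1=d*(4 - 2*r) + 3*r^2 - 8*r + 4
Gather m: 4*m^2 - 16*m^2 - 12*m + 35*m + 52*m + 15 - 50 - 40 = -12*m^2 + 75*m - 75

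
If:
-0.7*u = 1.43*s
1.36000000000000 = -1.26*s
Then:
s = -1.08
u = 2.20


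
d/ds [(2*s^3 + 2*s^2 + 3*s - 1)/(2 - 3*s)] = (-12*s^3 + 6*s^2 + 8*s + 3)/(9*s^2 - 12*s + 4)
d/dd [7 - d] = -1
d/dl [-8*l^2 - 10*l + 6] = -16*l - 10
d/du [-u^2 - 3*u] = -2*u - 3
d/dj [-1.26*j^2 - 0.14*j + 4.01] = -2.52*j - 0.14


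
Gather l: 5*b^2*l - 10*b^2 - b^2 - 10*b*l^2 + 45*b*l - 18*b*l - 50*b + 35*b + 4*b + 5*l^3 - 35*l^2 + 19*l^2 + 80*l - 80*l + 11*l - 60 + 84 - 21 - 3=-11*b^2 - 11*b + 5*l^3 + l^2*(-10*b - 16) + l*(5*b^2 + 27*b + 11)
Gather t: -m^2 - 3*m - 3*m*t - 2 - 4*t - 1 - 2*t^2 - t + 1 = -m^2 - 3*m - 2*t^2 + t*(-3*m - 5) - 2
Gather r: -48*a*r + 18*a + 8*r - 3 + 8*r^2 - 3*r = 18*a + 8*r^2 + r*(5 - 48*a) - 3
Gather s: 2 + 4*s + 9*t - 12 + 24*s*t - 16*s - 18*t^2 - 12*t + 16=s*(24*t - 12) - 18*t^2 - 3*t + 6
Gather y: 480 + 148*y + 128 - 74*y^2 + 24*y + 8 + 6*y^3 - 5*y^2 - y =6*y^3 - 79*y^2 + 171*y + 616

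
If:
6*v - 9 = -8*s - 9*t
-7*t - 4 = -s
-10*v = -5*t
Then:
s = 111/68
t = -23/68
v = -23/136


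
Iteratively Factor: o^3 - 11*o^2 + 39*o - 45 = (o - 3)*(o^2 - 8*o + 15) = (o - 3)^2*(o - 5)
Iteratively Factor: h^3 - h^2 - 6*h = (h + 2)*(h^2 - 3*h) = (h - 3)*(h + 2)*(h)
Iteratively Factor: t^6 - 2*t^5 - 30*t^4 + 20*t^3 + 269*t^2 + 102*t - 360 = (t + 2)*(t^5 - 4*t^4 - 22*t^3 + 64*t^2 + 141*t - 180) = (t - 5)*(t + 2)*(t^4 + t^3 - 17*t^2 - 21*t + 36) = (t - 5)*(t - 1)*(t + 2)*(t^3 + 2*t^2 - 15*t - 36) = (t - 5)*(t - 4)*(t - 1)*(t + 2)*(t^2 + 6*t + 9) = (t - 5)*(t - 4)*(t - 1)*(t + 2)*(t + 3)*(t + 3)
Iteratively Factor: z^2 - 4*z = (z - 4)*(z)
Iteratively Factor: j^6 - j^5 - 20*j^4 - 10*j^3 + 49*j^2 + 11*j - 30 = (j - 1)*(j^5 - 20*j^3 - 30*j^2 + 19*j + 30) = (j - 1)*(j + 3)*(j^4 - 3*j^3 - 11*j^2 + 3*j + 10) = (j - 1)*(j + 1)*(j + 3)*(j^3 - 4*j^2 - 7*j + 10) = (j - 5)*(j - 1)*(j + 1)*(j + 3)*(j^2 + j - 2) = (j - 5)*(j - 1)^2*(j + 1)*(j + 3)*(j + 2)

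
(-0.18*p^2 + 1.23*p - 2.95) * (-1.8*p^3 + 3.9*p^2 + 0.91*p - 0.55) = 0.324*p^5 - 2.916*p^4 + 9.9432*p^3 - 10.2867*p^2 - 3.361*p + 1.6225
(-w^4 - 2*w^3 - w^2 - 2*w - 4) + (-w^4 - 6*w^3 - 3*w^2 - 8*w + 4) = -2*w^4 - 8*w^3 - 4*w^2 - 10*w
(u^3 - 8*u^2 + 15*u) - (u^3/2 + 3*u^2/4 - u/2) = u^3/2 - 35*u^2/4 + 31*u/2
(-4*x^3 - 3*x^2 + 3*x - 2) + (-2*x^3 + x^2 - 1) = -6*x^3 - 2*x^2 + 3*x - 3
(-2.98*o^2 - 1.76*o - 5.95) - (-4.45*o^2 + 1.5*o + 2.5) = 1.47*o^2 - 3.26*o - 8.45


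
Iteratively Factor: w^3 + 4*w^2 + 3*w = (w)*(w^2 + 4*w + 3) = w*(w + 3)*(w + 1)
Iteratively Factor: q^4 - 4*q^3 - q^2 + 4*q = (q + 1)*(q^3 - 5*q^2 + 4*q) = q*(q + 1)*(q^2 - 5*q + 4) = q*(q - 4)*(q + 1)*(q - 1)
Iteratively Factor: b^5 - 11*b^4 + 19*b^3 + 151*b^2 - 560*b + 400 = (b - 5)*(b^4 - 6*b^3 - 11*b^2 + 96*b - 80) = (b - 5)*(b - 1)*(b^3 - 5*b^2 - 16*b + 80) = (b - 5)^2*(b - 1)*(b^2 - 16) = (b - 5)^2*(b - 1)*(b + 4)*(b - 4)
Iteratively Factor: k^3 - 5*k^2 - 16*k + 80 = (k - 4)*(k^2 - k - 20) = (k - 4)*(k + 4)*(k - 5)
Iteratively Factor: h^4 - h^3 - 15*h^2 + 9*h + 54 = (h + 3)*(h^3 - 4*h^2 - 3*h + 18) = (h - 3)*(h + 3)*(h^2 - h - 6) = (h - 3)^2*(h + 3)*(h + 2)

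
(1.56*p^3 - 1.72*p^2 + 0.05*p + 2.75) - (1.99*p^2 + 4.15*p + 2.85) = 1.56*p^3 - 3.71*p^2 - 4.1*p - 0.1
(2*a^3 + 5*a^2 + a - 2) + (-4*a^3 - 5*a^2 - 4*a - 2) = -2*a^3 - 3*a - 4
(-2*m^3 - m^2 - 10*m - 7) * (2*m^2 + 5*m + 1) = -4*m^5 - 12*m^4 - 27*m^3 - 65*m^2 - 45*m - 7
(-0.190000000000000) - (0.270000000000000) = -0.460000000000000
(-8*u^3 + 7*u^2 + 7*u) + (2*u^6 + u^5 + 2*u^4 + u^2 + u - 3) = 2*u^6 + u^5 + 2*u^4 - 8*u^3 + 8*u^2 + 8*u - 3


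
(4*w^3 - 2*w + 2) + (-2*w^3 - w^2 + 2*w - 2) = 2*w^3 - w^2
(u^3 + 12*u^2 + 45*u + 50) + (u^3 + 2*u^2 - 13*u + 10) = 2*u^3 + 14*u^2 + 32*u + 60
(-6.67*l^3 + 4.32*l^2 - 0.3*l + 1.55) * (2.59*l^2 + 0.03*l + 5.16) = -17.2753*l^5 + 10.9887*l^4 - 35.0646*l^3 + 26.2967*l^2 - 1.5015*l + 7.998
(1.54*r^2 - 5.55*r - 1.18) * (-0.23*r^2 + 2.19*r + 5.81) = -0.3542*r^4 + 4.6491*r^3 - 2.9357*r^2 - 34.8297*r - 6.8558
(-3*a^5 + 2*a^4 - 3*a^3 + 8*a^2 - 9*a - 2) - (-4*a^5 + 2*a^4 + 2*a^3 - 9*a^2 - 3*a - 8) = a^5 - 5*a^3 + 17*a^2 - 6*a + 6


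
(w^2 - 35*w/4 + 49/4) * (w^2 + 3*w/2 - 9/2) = w^4 - 29*w^3/4 - 43*w^2/8 + 231*w/4 - 441/8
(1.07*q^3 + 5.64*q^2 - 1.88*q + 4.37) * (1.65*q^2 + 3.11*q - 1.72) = 1.7655*q^5 + 12.6337*q^4 + 12.598*q^3 - 8.3371*q^2 + 16.8243*q - 7.5164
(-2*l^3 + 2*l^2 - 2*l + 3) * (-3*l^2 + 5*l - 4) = 6*l^5 - 16*l^4 + 24*l^3 - 27*l^2 + 23*l - 12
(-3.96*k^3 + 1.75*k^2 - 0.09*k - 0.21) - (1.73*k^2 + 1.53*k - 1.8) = -3.96*k^3 + 0.02*k^2 - 1.62*k + 1.59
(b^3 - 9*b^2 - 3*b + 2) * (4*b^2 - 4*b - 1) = 4*b^5 - 40*b^4 + 23*b^3 + 29*b^2 - 5*b - 2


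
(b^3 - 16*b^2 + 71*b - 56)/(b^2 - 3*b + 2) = (b^2 - 15*b + 56)/(b - 2)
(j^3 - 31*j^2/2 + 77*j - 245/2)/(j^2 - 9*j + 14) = (2*j^2 - 17*j + 35)/(2*(j - 2))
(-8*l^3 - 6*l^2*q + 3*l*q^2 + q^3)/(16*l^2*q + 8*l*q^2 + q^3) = (-2*l^2 - l*q + q^2)/(q*(4*l + q))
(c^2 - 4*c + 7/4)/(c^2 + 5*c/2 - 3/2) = (c - 7/2)/(c + 3)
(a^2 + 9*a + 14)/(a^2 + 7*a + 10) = (a + 7)/(a + 5)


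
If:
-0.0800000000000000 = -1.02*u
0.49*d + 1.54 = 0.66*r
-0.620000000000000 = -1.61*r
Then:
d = -2.62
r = 0.39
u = 0.08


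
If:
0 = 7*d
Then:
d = 0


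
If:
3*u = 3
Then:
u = 1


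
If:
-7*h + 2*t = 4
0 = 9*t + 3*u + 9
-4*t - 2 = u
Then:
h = -2/7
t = 1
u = -6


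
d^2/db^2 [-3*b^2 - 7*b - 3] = -6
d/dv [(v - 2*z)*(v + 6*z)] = 2*v + 4*z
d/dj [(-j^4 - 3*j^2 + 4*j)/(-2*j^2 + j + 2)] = (-j*(4*j - 1)*(j^3 + 3*j - 4) + 2*(-2*j^2 + j + 2)*(-2*j^3 - 3*j + 2))/(-2*j^2 + j + 2)^2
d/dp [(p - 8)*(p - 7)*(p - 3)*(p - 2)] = 4*p^3 - 60*p^2 + 274*p - 370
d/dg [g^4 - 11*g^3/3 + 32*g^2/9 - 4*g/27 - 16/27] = 4*g^3 - 11*g^2 + 64*g/9 - 4/27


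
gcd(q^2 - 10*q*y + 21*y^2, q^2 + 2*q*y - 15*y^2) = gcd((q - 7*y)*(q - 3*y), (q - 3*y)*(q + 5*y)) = -q + 3*y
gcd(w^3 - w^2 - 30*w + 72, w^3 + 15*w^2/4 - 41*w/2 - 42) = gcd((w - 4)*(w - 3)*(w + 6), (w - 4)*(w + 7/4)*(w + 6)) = w^2 + 2*w - 24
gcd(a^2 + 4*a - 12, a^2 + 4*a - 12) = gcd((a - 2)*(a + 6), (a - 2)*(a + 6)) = a^2 + 4*a - 12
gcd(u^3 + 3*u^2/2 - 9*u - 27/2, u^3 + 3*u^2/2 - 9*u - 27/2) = u^3 + 3*u^2/2 - 9*u - 27/2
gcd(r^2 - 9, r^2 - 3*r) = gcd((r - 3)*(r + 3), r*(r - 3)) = r - 3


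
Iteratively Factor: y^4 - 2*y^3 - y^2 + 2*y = (y - 2)*(y^3 - y) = y*(y - 2)*(y^2 - 1) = y*(y - 2)*(y - 1)*(y + 1)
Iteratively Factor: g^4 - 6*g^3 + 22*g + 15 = (g - 3)*(g^3 - 3*g^2 - 9*g - 5) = (g - 3)*(g + 1)*(g^2 - 4*g - 5) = (g - 5)*(g - 3)*(g + 1)*(g + 1)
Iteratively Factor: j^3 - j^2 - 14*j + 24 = (j - 2)*(j^2 + j - 12) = (j - 2)*(j + 4)*(j - 3)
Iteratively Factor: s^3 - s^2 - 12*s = (s + 3)*(s^2 - 4*s) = s*(s + 3)*(s - 4)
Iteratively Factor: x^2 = (x)*(x)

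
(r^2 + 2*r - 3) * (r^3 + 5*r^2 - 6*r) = r^5 + 7*r^4 + r^3 - 27*r^2 + 18*r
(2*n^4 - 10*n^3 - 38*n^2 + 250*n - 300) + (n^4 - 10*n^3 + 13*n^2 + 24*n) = 3*n^4 - 20*n^3 - 25*n^2 + 274*n - 300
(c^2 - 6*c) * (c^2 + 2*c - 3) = c^4 - 4*c^3 - 15*c^2 + 18*c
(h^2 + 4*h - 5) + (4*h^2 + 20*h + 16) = 5*h^2 + 24*h + 11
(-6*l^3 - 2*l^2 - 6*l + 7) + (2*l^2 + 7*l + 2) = -6*l^3 + l + 9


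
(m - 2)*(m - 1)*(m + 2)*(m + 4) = m^4 + 3*m^3 - 8*m^2 - 12*m + 16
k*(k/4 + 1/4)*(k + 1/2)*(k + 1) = k^4/4 + 5*k^3/8 + k^2/2 + k/8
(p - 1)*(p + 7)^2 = p^3 + 13*p^2 + 35*p - 49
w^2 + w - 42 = (w - 6)*(w + 7)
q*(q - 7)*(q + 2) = q^3 - 5*q^2 - 14*q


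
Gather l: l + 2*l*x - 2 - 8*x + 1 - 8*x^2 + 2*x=l*(2*x + 1) - 8*x^2 - 6*x - 1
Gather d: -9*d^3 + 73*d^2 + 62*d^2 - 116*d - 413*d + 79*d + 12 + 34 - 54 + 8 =-9*d^3 + 135*d^2 - 450*d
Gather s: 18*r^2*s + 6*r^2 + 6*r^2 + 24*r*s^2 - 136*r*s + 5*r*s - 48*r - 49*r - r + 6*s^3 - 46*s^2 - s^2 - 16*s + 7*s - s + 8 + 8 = 12*r^2 - 98*r + 6*s^3 + s^2*(24*r - 47) + s*(18*r^2 - 131*r - 10) + 16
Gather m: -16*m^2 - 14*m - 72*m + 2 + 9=-16*m^2 - 86*m + 11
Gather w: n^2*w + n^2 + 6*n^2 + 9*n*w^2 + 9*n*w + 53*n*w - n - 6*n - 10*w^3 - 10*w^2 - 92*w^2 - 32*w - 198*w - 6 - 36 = 7*n^2 - 7*n - 10*w^3 + w^2*(9*n - 102) + w*(n^2 + 62*n - 230) - 42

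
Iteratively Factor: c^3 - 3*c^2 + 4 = (c - 2)*(c^2 - c - 2) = (c - 2)*(c + 1)*(c - 2)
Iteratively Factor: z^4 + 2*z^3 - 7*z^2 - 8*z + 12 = (z + 3)*(z^3 - z^2 - 4*z + 4) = (z + 2)*(z + 3)*(z^2 - 3*z + 2) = (z - 2)*(z + 2)*(z + 3)*(z - 1)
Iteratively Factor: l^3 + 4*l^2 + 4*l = (l + 2)*(l^2 + 2*l) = l*(l + 2)*(l + 2)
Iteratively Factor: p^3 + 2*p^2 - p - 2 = (p - 1)*(p^2 + 3*p + 2) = (p - 1)*(p + 1)*(p + 2)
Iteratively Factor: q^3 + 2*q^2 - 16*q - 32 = (q - 4)*(q^2 + 6*q + 8) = (q - 4)*(q + 2)*(q + 4)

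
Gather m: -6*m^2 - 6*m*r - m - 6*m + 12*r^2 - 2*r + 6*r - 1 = -6*m^2 + m*(-6*r - 7) + 12*r^2 + 4*r - 1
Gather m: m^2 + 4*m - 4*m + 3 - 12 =m^2 - 9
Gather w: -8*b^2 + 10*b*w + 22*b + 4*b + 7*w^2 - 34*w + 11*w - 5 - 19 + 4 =-8*b^2 + 26*b + 7*w^2 + w*(10*b - 23) - 20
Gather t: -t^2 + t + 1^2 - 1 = -t^2 + t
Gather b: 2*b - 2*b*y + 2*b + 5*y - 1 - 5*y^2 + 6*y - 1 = b*(4 - 2*y) - 5*y^2 + 11*y - 2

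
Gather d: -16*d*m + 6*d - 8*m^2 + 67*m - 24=d*(6 - 16*m) - 8*m^2 + 67*m - 24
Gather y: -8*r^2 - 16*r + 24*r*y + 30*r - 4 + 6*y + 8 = -8*r^2 + 14*r + y*(24*r + 6) + 4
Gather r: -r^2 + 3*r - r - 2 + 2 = -r^2 + 2*r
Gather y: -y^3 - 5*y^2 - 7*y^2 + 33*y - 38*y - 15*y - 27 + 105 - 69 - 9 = -y^3 - 12*y^2 - 20*y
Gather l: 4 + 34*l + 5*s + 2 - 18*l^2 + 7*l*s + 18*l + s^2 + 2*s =-18*l^2 + l*(7*s + 52) + s^2 + 7*s + 6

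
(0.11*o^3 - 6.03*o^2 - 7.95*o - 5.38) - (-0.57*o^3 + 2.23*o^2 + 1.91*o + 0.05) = 0.68*o^3 - 8.26*o^2 - 9.86*o - 5.43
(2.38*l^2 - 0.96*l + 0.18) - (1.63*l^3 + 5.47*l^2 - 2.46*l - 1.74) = -1.63*l^3 - 3.09*l^2 + 1.5*l + 1.92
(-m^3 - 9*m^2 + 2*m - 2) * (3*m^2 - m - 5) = -3*m^5 - 26*m^4 + 20*m^3 + 37*m^2 - 8*m + 10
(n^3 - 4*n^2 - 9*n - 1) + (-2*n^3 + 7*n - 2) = -n^3 - 4*n^2 - 2*n - 3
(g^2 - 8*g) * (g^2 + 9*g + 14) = g^4 + g^3 - 58*g^2 - 112*g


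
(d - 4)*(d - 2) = d^2 - 6*d + 8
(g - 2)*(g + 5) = g^2 + 3*g - 10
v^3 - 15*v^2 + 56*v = v*(v - 8)*(v - 7)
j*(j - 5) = j^2 - 5*j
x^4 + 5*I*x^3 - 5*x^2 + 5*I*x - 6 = (x - I)*(x + I)*(x + 2*I)*(x + 3*I)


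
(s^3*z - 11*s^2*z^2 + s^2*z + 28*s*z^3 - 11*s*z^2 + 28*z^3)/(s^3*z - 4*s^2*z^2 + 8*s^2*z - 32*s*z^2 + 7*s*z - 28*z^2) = (s - 7*z)/(s + 7)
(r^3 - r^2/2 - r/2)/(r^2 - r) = r + 1/2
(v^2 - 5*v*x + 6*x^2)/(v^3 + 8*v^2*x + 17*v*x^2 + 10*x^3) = (v^2 - 5*v*x + 6*x^2)/(v^3 + 8*v^2*x + 17*v*x^2 + 10*x^3)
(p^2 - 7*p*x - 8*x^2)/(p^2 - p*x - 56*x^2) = (p + x)/(p + 7*x)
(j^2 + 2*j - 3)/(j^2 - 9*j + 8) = (j + 3)/(j - 8)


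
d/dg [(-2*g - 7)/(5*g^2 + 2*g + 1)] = 2*(5*g^2 + 35*g + 6)/(25*g^4 + 20*g^3 + 14*g^2 + 4*g + 1)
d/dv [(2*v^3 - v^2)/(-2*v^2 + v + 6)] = v*(-4*v^3 + 4*v^2 + 35*v - 12)/(4*v^4 - 4*v^3 - 23*v^2 + 12*v + 36)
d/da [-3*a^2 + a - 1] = 1 - 6*a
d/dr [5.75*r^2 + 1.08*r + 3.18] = 11.5*r + 1.08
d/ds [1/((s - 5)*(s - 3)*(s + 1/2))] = 4*(-3*s^2 + 15*s - 11)/(4*s^6 - 60*s^5 + 313*s^4 - 600*s^3 + 34*s^2 + 660*s + 225)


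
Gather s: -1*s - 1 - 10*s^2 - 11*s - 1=-10*s^2 - 12*s - 2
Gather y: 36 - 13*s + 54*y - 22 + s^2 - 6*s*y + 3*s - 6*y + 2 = s^2 - 10*s + y*(48 - 6*s) + 16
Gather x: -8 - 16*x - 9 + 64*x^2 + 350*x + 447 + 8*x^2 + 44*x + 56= 72*x^2 + 378*x + 486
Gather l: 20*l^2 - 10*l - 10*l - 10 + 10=20*l^2 - 20*l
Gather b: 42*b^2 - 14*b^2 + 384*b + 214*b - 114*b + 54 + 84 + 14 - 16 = 28*b^2 + 484*b + 136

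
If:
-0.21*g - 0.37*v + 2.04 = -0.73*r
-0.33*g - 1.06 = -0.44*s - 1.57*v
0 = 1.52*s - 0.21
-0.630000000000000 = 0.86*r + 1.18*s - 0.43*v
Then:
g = 6.46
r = 0.08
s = 0.14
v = 1.99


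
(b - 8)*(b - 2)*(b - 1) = b^3 - 11*b^2 + 26*b - 16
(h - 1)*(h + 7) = h^2 + 6*h - 7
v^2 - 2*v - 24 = (v - 6)*(v + 4)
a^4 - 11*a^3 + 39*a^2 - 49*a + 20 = (a - 5)*(a - 4)*(a - 1)^2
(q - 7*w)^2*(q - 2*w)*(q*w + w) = q^4*w - 16*q^3*w^2 + q^3*w + 77*q^2*w^3 - 16*q^2*w^2 - 98*q*w^4 + 77*q*w^3 - 98*w^4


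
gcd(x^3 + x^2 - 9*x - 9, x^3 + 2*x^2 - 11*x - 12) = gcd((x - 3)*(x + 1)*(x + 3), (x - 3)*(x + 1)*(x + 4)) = x^2 - 2*x - 3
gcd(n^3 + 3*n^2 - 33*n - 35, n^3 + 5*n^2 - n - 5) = n + 1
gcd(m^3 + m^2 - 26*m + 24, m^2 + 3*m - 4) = m - 1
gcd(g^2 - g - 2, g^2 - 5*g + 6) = g - 2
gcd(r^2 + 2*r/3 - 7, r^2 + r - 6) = r + 3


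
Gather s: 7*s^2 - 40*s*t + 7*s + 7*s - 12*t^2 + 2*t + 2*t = 7*s^2 + s*(14 - 40*t) - 12*t^2 + 4*t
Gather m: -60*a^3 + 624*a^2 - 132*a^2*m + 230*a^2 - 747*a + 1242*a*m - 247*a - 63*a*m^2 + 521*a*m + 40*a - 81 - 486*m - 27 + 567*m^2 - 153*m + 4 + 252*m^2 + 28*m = -60*a^3 + 854*a^2 - 954*a + m^2*(819 - 63*a) + m*(-132*a^2 + 1763*a - 611) - 104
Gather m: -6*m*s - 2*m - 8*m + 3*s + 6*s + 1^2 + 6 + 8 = m*(-6*s - 10) + 9*s + 15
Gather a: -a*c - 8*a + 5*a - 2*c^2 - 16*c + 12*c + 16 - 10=a*(-c - 3) - 2*c^2 - 4*c + 6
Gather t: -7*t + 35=35 - 7*t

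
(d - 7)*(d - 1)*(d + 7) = d^3 - d^2 - 49*d + 49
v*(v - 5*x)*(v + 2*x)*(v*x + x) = v^4*x - 3*v^3*x^2 + v^3*x - 10*v^2*x^3 - 3*v^2*x^2 - 10*v*x^3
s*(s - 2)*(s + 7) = s^3 + 5*s^2 - 14*s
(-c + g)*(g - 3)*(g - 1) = -c*g^2 + 4*c*g - 3*c + g^3 - 4*g^2 + 3*g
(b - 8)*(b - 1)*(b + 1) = b^3 - 8*b^2 - b + 8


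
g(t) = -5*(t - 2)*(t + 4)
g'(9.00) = -100.00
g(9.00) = -455.00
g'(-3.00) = 20.00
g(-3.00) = 25.00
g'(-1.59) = 5.90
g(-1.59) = 43.26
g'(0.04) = -10.40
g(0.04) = 39.59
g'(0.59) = -15.90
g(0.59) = 32.36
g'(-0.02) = -9.80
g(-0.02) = 40.20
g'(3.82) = -48.20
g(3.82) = -71.16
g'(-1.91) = 9.10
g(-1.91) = 40.86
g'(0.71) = -17.10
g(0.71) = 30.38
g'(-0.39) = -6.10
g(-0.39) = 43.14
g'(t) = -10*t - 10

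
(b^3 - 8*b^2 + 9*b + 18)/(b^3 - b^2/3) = 3*(b^3 - 8*b^2 + 9*b + 18)/(b^2*(3*b - 1))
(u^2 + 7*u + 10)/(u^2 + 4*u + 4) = (u + 5)/(u + 2)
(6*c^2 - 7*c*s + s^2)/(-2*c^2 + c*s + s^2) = (-6*c + s)/(2*c + s)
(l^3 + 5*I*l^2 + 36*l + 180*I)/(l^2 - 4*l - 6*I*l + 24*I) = (l^2 + 11*I*l - 30)/(l - 4)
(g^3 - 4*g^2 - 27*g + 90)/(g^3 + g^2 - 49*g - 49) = (g^3 - 4*g^2 - 27*g + 90)/(g^3 + g^2 - 49*g - 49)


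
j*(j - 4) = j^2 - 4*j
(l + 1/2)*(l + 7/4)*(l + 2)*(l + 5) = l^4 + 37*l^3/4 + 213*l^2/8 + 229*l/8 + 35/4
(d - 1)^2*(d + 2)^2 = d^4 + 2*d^3 - 3*d^2 - 4*d + 4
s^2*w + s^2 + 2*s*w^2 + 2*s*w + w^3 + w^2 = (s + w)^2*(w + 1)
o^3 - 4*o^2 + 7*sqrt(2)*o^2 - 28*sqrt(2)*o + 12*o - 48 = (o - 4)*(o + sqrt(2))*(o + 6*sqrt(2))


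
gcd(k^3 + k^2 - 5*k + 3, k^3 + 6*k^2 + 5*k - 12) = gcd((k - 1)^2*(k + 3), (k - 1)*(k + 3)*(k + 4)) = k^2 + 2*k - 3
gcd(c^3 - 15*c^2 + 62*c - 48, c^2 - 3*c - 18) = c - 6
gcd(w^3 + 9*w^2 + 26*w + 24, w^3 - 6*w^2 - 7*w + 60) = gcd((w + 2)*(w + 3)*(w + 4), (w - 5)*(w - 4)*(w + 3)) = w + 3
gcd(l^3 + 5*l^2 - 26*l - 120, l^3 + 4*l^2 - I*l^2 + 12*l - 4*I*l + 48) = l + 4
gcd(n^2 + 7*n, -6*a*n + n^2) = n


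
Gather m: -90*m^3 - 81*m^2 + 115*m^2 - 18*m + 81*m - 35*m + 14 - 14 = -90*m^3 + 34*m^2 + 28*m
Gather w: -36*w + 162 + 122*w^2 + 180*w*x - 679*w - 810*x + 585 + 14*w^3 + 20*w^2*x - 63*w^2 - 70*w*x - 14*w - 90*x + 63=14*w^3 + w^2*(20*x + 59) + w*(110*x - 729) - 900*x + 810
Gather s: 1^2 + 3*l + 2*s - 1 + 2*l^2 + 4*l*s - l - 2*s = 2*l^2 + 4*l*s + 2*l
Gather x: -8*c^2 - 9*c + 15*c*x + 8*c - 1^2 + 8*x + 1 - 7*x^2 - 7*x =-8*c^2 - c - 7*x^2 + x*(15*c + 1)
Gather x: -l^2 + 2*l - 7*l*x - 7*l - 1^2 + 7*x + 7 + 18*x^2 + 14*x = -l^2 - 5*l + 18*x^2 + x*(21 - 7*l) + 6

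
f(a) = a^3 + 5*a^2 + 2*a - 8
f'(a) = 3*a^2 + 10*a + 2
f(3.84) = 130.03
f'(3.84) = 84.64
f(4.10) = 153.17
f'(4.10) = 93.43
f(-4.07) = -0.73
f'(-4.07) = 10.99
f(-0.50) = -7.88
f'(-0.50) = -2.25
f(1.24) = 4.07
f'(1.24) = 19.01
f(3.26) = 86.30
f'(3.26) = 66.48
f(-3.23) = 4.01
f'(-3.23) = 1.00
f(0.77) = -3.04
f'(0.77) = 11.48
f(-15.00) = -2288.00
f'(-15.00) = 527.00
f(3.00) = 70.00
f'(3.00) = 59.00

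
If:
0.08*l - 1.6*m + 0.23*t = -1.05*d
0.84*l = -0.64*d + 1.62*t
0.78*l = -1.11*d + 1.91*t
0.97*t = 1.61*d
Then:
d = 0.00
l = 0.00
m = 0.00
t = 0.00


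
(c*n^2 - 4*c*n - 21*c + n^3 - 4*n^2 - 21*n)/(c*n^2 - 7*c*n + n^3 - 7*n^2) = (n + 3)/n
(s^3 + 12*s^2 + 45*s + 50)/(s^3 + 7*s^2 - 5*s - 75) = (s + 2)/(s - 3)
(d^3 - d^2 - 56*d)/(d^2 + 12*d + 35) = d*(d - 8)/(d + 5)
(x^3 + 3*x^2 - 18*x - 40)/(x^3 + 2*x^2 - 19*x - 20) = (x + 2)/(x + 1)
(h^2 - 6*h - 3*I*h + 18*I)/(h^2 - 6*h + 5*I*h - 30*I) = (h - 3*I)/(h + 5*I)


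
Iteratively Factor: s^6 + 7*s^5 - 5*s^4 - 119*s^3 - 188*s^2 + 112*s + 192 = (s + 4)*(s^5 + 3*s^4 - 17*s^3 - 51*s^2 + 16*s + 48) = (s + 1)*(s + 4)*(s^4 + 2*s^3 - 19*s^2 - 32*s + 48) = (s + 1)*(s + 3)*(s + 4)*(s^3 - s^2 - 16*s + 16) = (s + 1)*(s + 3)*(s + 4)^2*(s^2 - 5*s + 4) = (s - 4)*(s + 1)*(s + 3)*(s + 4)^2*(s - 1)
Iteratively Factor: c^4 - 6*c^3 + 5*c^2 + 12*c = (c + 1)*(c^3 - 7*c^2 + 12*c) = (c - 3)*(c + 1)*(c^2 - 4*c) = c*(c - 3)*(c + 1)*(c - 4)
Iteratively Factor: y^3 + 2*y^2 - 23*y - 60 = (y - 5)*(y^2 + 7*y + 12) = (y - 5)*(y + 4)*(y + 3)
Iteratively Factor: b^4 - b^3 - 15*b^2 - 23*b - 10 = (b - 5)*(b^3 + 4*b^2 + 5*b + 2) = (b - 5)*(b + 1)*(b^2 + 3*b + 2) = (b - 5)*(b + 1)^2*(b + 2)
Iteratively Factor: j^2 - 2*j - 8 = (j + 2)*(j - 4)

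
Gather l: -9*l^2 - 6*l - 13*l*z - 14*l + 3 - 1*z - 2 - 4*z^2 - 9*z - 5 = -9*l^2 + l*(-13*z - 20) - 4*z^2 - 10*z - 4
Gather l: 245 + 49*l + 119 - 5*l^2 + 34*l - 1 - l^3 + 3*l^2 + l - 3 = -l^3 - 2*l^2 + 84*l + 360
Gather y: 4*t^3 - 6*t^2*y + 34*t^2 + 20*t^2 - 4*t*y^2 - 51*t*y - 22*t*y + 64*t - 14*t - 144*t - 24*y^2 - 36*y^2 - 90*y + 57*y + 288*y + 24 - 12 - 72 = 4*t^3 + 54*t^2 - 94*t + y^2*(-4*t - 60) + y*(-6*t^2 - 73*t + 255) - 60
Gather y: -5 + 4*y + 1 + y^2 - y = y^2 + 3*y - 4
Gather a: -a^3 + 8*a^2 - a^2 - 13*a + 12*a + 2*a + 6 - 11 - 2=-a^3 + 7*a^2 + a - 7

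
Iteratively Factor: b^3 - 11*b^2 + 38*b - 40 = (b - 4)*(b^2 - 7*b + 10) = (b - 4)*(b - 2)*(b - 5)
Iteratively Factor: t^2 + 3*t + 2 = (t + 1)*(t + 2)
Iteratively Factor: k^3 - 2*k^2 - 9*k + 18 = (k - 2)*(k^2 - 9) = (k - 2)*(k + 3)*(k - 3)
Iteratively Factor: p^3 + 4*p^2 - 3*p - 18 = (p - 2)*(p^2 + 6*p + 9) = (p - 2)*(p + 3)*(p + 3)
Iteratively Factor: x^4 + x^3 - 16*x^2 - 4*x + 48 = (x + 4)*(x^3 - 3*x^2 - 4*x + 12) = (x - 3)*(x + 4)*(x^2 - 4) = (x - 3)*(x + 2)*(x + 4)*(x - 2)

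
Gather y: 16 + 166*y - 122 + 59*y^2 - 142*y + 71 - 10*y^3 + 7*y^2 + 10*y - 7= -10*y^3 + 66*y^2 + 34*y - 42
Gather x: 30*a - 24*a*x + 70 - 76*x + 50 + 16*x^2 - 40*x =30*a + 16*x^2 + x*(-24*a - 116) + 120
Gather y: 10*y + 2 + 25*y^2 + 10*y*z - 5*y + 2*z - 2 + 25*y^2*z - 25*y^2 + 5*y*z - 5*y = 25*y^2*z + 15*y*z + 2*z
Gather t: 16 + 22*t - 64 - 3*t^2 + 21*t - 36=-3*t^2 + 43*t - 84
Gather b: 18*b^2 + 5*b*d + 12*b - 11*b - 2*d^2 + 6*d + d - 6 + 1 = 18*b^2 + b*(5*d + 1) - 2*d^2 + 7*d - 5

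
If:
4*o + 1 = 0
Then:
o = -1/4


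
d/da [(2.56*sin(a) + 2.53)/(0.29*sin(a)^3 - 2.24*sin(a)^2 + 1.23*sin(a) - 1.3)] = (-1.4848*sin(a)^3 + 3.5333*sin(a)^2 + 11.3344*sin(a) - 6.4399)*cos(a)/(0.0841*sin(a)^6 - 1.2992*sin(a)^5 + 5.731*sin(a)^4 - 6.2644*sin(a)^3 + 7.3369*sin(a)^2 - 3.198*sin(a) + 1.69)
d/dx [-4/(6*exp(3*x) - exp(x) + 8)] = (72*exp(2*x) - 4)*exp(x)/(6*exp(3*x) - exp(x) + 8)^2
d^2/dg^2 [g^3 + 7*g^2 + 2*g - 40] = 6*g + 14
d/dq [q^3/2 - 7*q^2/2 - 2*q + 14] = 3*q^2/2 - 7*q - 2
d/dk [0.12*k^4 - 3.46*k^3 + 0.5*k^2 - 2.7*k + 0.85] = 0.48*k^3 - 10.38*k^2 + 1.0*k - 2.7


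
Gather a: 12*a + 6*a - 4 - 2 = 18*a - 6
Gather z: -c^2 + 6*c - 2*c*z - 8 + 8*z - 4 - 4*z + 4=-c^2 + 6*c + z*(4 - 2*c) - 8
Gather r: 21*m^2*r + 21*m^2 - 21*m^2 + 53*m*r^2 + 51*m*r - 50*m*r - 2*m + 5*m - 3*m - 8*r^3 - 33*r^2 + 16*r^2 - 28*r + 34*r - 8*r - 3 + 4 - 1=-8*r^3 + r^2*(53*m - 17) + r*(21*m^2 + m - 2)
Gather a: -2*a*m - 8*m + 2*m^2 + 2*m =-2*a*m + 2*m^2 - 6*m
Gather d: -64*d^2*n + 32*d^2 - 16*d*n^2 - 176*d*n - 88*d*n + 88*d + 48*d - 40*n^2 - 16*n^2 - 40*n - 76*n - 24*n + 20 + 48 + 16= d^2*(32 - 64*n) + d*(-16*n^2 - 264*n + 136) - 56*n^2 - 140*n + 84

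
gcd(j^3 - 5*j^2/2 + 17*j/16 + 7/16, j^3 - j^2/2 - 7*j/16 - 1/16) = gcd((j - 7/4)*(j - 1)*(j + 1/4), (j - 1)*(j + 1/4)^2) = j^2 - 3*j/4 - 1/4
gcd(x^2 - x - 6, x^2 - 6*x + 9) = x - 3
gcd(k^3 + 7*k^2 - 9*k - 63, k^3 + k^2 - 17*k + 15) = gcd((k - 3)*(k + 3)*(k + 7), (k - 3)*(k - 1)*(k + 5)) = k - 3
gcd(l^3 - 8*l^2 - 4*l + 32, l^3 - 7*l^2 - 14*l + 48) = l^2 - 10*l + 16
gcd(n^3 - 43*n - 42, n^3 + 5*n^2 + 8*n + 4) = n + 1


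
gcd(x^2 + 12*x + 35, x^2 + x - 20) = x + 5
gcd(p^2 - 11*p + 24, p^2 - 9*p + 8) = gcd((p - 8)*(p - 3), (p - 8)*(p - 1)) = p - 8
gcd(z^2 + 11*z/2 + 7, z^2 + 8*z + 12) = z + 2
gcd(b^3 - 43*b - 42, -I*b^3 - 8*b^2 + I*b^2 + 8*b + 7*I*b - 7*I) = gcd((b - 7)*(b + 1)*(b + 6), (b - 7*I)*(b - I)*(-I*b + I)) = 1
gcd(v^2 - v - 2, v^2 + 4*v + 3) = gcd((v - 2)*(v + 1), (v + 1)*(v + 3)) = v + 1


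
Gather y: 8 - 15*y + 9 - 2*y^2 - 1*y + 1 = -2*y^2 - 16*y + 18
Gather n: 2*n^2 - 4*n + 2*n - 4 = 2*n^2 - 2*n - 4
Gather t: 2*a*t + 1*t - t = 2*a*t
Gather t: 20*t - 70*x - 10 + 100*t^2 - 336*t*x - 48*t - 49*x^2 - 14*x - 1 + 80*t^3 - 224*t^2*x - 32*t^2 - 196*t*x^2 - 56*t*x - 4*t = 80*t^3 + t^2*(68 - 224*x) + t*(-196*x^2 - 392*x - 32) - 49*x^2 - 84*x - 11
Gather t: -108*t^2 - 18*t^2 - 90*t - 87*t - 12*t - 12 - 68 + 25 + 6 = -126*t^2 - 189*t - 49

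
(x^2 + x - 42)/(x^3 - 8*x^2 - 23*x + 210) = (x + 7)/(x^2 - 2*x - 35)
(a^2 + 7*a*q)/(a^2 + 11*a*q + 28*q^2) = a/(a + 4*q)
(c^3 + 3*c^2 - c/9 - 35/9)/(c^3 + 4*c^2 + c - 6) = (c^2 + 4*c + 35/9)/(c^2 + 5*c + 6)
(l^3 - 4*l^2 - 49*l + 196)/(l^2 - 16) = (l^2 - 49)/(l + 4)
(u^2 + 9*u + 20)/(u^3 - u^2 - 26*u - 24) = (u + 5)/(u^2 - 5*u - 6)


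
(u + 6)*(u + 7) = u^2 + 13*u + 42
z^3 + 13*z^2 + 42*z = z*(z + 6)*(z + 7)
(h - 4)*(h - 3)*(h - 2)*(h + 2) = h^4 - 7*h^3 + 8*h^2 + 28*h - 48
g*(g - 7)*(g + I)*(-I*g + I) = -I*g^4 + g^3 + 8*I*g^3 - 8*g^2 - 7*I*g^2 + 7*g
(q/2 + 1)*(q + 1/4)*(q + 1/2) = q^3/2 + 11*q^2/8 + 13*q/16 + 1/8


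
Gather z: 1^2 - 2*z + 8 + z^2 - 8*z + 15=z^2 - 10*z + 24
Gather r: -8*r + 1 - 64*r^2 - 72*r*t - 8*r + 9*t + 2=-64*r^2 + r*(-72*t - 16) + 9*t + 3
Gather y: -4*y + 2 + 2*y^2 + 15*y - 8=2*y^2 + 11*y - 6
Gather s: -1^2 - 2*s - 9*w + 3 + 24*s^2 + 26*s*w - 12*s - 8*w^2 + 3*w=24*s^2 + s*(26*w - 14) - 8*w^2 - 6*w + 2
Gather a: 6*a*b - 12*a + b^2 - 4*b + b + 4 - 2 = a*(6*b - 12) + b^2 - 3*b + 2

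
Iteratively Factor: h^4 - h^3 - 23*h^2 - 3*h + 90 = (h + 3)*(h^3 - 4*h^2 - 11*h + 30) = (h - 2)*(h + 3)*(h^2 - 2*h - 15) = (h - 2)*(h + 3)^2*(h - 5)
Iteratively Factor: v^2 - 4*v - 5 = (v - 5)*(v + 1)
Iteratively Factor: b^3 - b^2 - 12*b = (b - 4)*(b^2 + 3*b) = b*(b - 4)*(b + 3)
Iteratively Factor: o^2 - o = (o - 1)*(o)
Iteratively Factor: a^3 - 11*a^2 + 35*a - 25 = (a - 5)*(a^2 - 6*a + 5) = (a - 5)^2*(a - 1)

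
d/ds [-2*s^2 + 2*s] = 2 - 4*s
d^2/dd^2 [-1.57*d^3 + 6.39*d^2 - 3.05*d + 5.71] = 12.78 - 9.42*d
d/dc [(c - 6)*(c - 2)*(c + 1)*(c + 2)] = 4*c^3 - 15*c^2 - 20*c + 20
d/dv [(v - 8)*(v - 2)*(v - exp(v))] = (1 - exp(v))*(v - 8)*(v - 2) + (v - 8)*(v - exp(v)) + (v - 2)*(v - exp(v))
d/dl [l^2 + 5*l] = 2*l + 5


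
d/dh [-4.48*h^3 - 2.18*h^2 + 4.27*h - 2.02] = -13.44*h^2 - 4.36*h + 4.27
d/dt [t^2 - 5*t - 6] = 2*t - 5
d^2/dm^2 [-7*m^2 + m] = -14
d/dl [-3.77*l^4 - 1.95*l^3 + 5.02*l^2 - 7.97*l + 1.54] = -15.08*l^3 - 5.85*l^2 + 10.04*l - 7.97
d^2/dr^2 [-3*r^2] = -6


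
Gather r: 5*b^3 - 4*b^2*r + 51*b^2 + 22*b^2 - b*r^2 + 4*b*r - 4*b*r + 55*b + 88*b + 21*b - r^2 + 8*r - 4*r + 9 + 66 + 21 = 5*b^3 + 73*b^2 + 164*b + r^2*(-b - 1) + r*(4 - 4*b^2) + 96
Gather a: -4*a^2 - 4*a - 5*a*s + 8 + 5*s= -4*a^2 + a*(-5*s - 4) + 5*s + 8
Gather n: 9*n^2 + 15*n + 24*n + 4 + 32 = 9*n^2 + 39*n + 36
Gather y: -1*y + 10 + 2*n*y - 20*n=-20*n + y*(2*n - 1) + 10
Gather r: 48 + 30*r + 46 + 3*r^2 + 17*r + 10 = 3*r^2 + 47*r + 104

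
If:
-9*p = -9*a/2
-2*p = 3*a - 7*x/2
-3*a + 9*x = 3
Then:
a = 7/17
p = 7/34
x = 8/17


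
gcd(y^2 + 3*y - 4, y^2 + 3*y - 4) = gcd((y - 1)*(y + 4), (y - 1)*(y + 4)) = y^2 + 3*y - 4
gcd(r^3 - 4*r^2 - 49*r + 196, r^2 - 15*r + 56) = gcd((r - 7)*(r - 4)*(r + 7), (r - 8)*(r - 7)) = r - 7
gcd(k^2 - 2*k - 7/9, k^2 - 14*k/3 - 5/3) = k + 1/3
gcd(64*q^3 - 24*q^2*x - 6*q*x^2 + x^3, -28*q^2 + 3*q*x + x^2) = 1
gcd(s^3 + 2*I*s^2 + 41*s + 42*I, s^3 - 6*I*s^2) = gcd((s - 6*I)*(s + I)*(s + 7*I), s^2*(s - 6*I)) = s - 6*I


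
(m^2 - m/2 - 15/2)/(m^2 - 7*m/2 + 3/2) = (2*m + 5)/(2*m - 1)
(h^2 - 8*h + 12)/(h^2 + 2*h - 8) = (h - 6)/(h + 4)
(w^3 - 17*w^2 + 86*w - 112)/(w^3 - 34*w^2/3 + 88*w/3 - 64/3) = 3*(w - 7)/(3*w - 4)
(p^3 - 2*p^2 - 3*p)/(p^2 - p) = (p^2 - 2*p - 3)/(p - 1)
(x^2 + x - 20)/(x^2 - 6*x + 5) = (x^2 + x - 20)/(x^2 - 6*x + 5)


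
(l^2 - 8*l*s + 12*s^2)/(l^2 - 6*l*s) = (l - 2*s)/l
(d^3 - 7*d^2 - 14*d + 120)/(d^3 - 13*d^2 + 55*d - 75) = (d^2 - 2*d - 24)/(d^2 - 8*d + 15)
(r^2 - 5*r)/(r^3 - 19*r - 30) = r/(r^2 + 5*r + 6)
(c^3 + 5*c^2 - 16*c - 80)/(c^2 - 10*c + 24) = (c^2 + 9*c + 20)/(c - 6)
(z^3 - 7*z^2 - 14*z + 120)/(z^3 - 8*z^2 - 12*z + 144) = (z - 5)/(z - 6)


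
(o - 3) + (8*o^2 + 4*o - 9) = 8*o^2 + 5*o - 12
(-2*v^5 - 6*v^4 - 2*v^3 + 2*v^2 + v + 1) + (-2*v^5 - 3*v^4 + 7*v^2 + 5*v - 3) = -4*v^5 - 9*v^4 - 2*v^3 + 9*v^2 + 6*v - 2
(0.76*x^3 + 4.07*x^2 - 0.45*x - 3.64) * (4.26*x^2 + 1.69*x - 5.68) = 3.2376*x^5 + 18.6226*x^4 + 0.644500000000001*x^3 - 39.3845*x^2 - 3.5956*x + 20.6752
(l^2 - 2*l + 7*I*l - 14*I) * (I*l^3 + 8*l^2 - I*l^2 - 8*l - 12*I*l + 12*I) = I*l^5 + l^4 - 3*I*l^4 - 3*l^3 + 46*I*l^3 + 86*l^2 - 132*I*l^2 - 252*l + 88*I*l + 168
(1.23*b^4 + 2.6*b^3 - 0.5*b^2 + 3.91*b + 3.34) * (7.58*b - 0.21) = 9.3234*b^5 + 19.4497*b^4 - 4.336*b^3 + 29.7428*b^2 + 24.4961*b - 0.7014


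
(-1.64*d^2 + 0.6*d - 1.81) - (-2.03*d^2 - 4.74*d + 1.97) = 0.39*d^2 + 5.34*d - 3.78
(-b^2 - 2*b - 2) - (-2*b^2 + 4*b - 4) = b^2 - 6*b + 2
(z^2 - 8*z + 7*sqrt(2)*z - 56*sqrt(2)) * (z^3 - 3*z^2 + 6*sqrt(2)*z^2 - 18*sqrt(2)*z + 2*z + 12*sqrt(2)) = z^5 - 11*z^4 + 13*sqrt(2)*z^4 - 143*sqrt(2)*z^3 + 110*z^3 - 940*z^2 + 338*sqrt(2)*z^2 - 208*sqrt(2)*z + 2184*z - 1344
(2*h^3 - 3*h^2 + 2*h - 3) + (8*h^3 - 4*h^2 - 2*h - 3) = 10*h^3 - 7*h^2 - 6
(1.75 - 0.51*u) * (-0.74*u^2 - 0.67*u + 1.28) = 0.3774*u^3 - 0.9533*u^2 - 1.8253*u + 2.24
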